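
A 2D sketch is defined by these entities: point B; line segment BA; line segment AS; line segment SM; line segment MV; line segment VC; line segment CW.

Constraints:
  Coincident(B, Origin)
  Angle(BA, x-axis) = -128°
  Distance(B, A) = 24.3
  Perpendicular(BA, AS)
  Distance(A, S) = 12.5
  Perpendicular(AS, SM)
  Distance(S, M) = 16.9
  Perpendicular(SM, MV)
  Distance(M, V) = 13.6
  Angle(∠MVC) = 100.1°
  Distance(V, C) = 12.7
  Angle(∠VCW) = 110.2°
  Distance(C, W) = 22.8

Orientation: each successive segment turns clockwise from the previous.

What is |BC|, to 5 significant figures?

20.179

SM is perpendicular to MV, so MV runs at -38.000°; with |MV| = 13.6, V = (-3.6891, -6.5085). ∠MVC = 100.1° gives VC at -117.90° from the x-axis; with |VC| = 12.7, C = (-9.6318, -17.732). Then |BC| = |C − B| = 20.179.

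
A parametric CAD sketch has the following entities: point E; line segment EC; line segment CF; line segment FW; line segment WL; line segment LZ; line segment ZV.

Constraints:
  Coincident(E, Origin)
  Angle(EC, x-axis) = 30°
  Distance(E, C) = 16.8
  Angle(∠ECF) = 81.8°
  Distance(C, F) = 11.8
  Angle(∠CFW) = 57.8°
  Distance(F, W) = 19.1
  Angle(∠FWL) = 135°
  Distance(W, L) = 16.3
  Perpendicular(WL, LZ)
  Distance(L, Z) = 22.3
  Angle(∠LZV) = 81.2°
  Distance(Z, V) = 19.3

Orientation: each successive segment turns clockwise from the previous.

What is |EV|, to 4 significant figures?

20.09

E is at the origin; EC runs at 30.0° with length 16.8, so C = (14.55, 8.400). ∠ECF = 81.8° gives CF at -68.20° from the x-axis; with |CF| = 11.8, F = (18.93, -2.556). ∠CFW = 57.8° gives FW at 169.6° from the x-axis; with |FW| = 19.1, W = (0.1452, 0.8918). ∠FWL = 135.0° gives WL at 124.6° from the x-axis; with |WL| = 16.3, L = (-9.111, 14.31). WL ⟂ LZ, so LZ runs at 34.60°; with |LZ| = 22.3, Z = (9.245, 26.97). ∠LZV = 81.2° gives ZV at -64.20° from the x-axis; with |ZV| = 19.3, V = (17.65, 9.596). Then |EV| = |V − E| = 20.09.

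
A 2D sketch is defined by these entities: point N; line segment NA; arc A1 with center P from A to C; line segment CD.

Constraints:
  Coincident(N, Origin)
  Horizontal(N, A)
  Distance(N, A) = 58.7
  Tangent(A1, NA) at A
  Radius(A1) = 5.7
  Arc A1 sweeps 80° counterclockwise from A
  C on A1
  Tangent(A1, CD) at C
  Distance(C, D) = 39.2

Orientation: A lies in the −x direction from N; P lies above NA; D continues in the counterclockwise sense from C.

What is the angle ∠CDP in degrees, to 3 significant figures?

8.27°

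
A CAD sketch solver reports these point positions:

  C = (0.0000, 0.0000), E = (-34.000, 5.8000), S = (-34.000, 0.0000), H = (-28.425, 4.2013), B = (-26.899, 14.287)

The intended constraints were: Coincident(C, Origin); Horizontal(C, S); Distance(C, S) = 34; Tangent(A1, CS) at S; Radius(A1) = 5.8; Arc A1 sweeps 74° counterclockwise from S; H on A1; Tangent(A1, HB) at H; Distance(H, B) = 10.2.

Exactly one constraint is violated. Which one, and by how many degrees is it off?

Tangent(A1, HB) at H — off by 7.40°.

C = (0.00, 0.00) ✓; C.y = 0.00, S.y = 0.00 ✓; |CS| = 34.00 ✓; ∠(ES, SC) = 90.00° ✓; |ES| = 5.800 ✓; bearing(E→H) − bearing(E→S) = 74.00° ✓; |EH| = 5.800 ✓; ∠(EH, HB) = 82.60° ✗; |HB| = 10.20 ✓.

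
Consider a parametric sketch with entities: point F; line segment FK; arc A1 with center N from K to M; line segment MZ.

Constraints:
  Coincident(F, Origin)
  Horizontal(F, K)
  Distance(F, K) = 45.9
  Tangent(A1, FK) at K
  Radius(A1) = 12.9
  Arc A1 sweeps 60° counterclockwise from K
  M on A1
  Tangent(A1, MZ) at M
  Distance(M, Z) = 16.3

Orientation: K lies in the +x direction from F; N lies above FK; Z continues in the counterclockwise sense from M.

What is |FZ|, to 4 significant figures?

68.39

F is at the origin; FK is horizontal with |FK| = 45.9 and K on the +x side, so K = (45.90, 0.000). The tangent condition forces NK to be normal to FK, so N = K + (0, 12.9) = (45.90, 12.90). On A1, K sits at bearing -90° from N; a 60° counterclockwise sweep puts M at bearing -30°, so M = N + 12.9·(cos -30°, sin -30°) = (57.07, 6.450). Tangency of A1 to MZ means the radius NM is perpendicular to MZ, so MZ runs along (−sin -30°, cos -30°); with |MZ| = 16.3, Z = (65.22, 20.57). Then |FZ| = |Z − F| = 68.39.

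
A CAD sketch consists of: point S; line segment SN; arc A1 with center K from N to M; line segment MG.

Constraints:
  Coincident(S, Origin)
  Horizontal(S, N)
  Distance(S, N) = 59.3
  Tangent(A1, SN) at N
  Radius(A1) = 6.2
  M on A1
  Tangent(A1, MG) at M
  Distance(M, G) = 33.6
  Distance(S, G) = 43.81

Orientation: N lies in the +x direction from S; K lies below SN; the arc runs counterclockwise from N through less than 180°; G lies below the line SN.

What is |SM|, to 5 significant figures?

54.529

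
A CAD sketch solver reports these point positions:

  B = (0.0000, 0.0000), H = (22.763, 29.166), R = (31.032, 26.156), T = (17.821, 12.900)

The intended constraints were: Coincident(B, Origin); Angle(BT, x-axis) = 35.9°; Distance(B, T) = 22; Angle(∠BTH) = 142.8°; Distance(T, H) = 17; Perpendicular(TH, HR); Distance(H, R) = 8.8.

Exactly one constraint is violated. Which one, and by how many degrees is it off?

Perpendicular(TH, HR) — off by 3.10°.

B = (0.00, 0.00) ✓; BT at 35.90° ✓; |BT| = 22.00 ✓; ∠BTH = 142.8° ✓; |TH| = 17.00 ✓; ∠(TH, HR) = 93.10° ✗; |HR| = 8.800 ✓.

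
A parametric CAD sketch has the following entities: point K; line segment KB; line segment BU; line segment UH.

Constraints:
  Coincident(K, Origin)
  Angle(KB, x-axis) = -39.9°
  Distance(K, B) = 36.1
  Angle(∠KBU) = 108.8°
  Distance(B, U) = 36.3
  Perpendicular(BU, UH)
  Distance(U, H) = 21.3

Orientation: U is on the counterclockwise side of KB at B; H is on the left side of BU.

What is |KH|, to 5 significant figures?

49.633

K is at the origin; KB runs at -39.9° with length 36.1, so B = 36.1·(cos -39.9°, sin -39.9°) = (27.695, -23.156). ∠KBU = 108.8°, so BU runs at -39.9° + (180° − 108.8°) = 31.300° from the x-axis; with |BU| = 36.3, U = B + 36.3·(cos 31.300°, sin 31.300°) = (58.712, -4.2978). The perpendicularity gives UH at right angles to BU; with |UH| = 21.3 on the left of BU, H = U + 21.3·(-0.51952, 0.85446) = (47.646, 13.902). Then |KH| = |H − K| = 49.633.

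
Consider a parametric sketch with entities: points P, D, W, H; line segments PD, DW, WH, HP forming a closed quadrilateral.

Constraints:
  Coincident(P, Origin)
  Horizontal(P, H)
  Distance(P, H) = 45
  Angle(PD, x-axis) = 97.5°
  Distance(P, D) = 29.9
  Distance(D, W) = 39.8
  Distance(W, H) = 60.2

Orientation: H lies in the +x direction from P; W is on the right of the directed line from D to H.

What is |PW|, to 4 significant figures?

16.97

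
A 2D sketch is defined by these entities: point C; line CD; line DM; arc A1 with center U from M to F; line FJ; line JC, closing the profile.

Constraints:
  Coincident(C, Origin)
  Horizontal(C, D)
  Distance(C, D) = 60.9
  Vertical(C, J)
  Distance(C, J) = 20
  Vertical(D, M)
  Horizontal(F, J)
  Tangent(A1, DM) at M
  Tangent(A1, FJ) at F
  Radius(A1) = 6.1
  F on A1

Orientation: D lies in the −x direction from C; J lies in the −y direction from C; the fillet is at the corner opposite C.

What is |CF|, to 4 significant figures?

58.34

The virtual corner opposite C is at (-60.90, -20.00). A1 meets DM tangentially, so UM is at right angles to DM and since A1 is tangent to FJ there, UF ⟂ FJ, with radius 6.1, so the center U sits 6.1 in from both sides at U = (-54.80, -13.90). That places the tangent points at M = (-60.90, -13.90) on DM and F = (-54.80, -20.00) on FJ. Then |CF| = |F − C| = 58.34.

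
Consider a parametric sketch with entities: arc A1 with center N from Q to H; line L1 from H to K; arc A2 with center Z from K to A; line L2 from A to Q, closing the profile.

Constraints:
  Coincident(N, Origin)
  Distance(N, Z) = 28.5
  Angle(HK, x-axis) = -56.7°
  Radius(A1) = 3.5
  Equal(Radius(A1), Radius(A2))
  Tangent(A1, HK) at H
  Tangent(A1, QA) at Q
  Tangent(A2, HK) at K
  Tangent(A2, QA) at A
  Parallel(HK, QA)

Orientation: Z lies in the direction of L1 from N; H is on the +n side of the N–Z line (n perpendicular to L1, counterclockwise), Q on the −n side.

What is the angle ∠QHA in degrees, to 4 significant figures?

76.20°

Tangency of A1 to both parallel lines with radius 3.5 puts H and Q at N ± 3.5·n: H = (2.925, 1.922), Q = (-2.925, -1.922). Equal radii place K and A the same way about Z: K = Z + 3.5·n = (18.57, -21.90), A = Z − 3.5·n = (12.72, -25.74). Then cos ∠QHA = HQ·HA / (|HQ||HA|), giving 76.20°.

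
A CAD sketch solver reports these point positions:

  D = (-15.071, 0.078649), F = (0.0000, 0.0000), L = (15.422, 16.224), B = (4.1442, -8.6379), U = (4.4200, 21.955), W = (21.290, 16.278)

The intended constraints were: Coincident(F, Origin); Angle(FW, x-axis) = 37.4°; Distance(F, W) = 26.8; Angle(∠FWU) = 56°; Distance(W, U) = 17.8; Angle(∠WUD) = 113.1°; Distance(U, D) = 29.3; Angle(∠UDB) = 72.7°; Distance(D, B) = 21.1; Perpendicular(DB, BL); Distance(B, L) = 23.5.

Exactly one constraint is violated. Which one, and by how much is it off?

Distance(B, L) = 23.5 — off by 3.80.

F = (0.00, 0.00) ✓; FW at 37.40° ✓; |FW| = 26.80 ✓; ∠FWU = 56.00° ✓; |WU| = 17.80 ✓; ∠WUD = 113.1° ✓; |UD| = 29.30 ✓; ∠UDB = 72.70° ✓; |DB| = 21.10 ✓; ∠(DB, BL) = 90.00° ✓; |BL| = 27.30 ✗.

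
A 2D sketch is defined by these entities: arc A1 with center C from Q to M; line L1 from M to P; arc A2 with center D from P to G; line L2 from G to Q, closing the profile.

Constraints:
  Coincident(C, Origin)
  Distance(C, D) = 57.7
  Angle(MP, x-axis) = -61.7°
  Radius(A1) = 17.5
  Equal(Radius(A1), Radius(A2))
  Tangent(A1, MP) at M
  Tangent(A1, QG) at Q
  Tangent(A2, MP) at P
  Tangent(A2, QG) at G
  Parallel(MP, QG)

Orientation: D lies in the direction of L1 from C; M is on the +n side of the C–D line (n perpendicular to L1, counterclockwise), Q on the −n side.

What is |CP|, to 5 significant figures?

60.295

The slot axis is L1's direction at -61.7°, so u = (cos -61.7°, sin -61.7°) = (0.47409, -0.88048) and n = (−sin -61.7°, cos -61.7°) = (0.88048, 0.47409). C is at the origin and D lies 57.7 along u from C, so D = 57.7·u = (27.355, -50.804). Tangency of A1 to both parallel lines with radius 17.5 puts M and Q at C ± 17.5·n: M = (15.408, 8.2965), Q = (-15.408, -8.2965). Equal radii place P and G the same way about D: P = D + 17.5·n = (42.763, -42.507), G = D − 17.5·n = (11.947, -59.100). Then |CP| = |P − C| = 60.295.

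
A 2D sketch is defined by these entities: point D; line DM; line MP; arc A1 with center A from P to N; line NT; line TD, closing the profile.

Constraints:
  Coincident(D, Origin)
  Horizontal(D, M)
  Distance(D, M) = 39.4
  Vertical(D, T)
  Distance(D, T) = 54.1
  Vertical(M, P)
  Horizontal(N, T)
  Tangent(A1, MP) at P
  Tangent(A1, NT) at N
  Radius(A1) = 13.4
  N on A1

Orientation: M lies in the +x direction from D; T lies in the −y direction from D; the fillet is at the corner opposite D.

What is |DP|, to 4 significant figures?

56.65

D is at the origin; DM is horizontal with |DM| = 39.4 and M on the +x side, so M = (39.40, 0.000). D and T share the same x with |DT| = 54.1 and T on the −y side, so T = (0.000, -54.10). The virtual corner opposite D is at (39.40, -54.10). The tangent condition forces AP to be normal to MP and the tangent condition forces AN to be normal to NT, with radius 13.4, so the center A sits 13.4 in from both sides at A = (26.00, -40.70). That places the tangent points at P = (39.40, -40.70) on MP and N = (26.00, -54.10) on NT. Then |DP| = |P − D| = 56.65.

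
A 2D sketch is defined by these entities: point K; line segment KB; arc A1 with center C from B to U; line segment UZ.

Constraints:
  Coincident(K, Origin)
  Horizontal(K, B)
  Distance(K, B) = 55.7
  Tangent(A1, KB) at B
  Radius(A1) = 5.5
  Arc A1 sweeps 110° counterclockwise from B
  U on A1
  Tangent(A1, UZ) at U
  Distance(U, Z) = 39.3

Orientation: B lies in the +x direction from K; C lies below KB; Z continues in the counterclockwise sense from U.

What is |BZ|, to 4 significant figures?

45.08

K is at the origin; K and B share the same y with |KB| = 55.7 and B on the +x side, so B = (55.70, 0.000). Tangency of A1 to KB means the radius CB is perpendicular to KB, so C = B + (0, -5.5) = (55.70, -5.500). On A1, B sits at bearing 90° from C; a 110° counterclockwise sweep puts U at bearing 200°, so U = C + 5.5·(cos 200°, sin 200°) = (50.53, -7.381). A1 meets UZ tangentially, so CU is at right angles to UZ, so UZ runs along (−sin 200°, cos 200°); with |UZ| = 39.3, Z = (63.97, -44.31). Then |BZ| = |Z − B| = 45.08.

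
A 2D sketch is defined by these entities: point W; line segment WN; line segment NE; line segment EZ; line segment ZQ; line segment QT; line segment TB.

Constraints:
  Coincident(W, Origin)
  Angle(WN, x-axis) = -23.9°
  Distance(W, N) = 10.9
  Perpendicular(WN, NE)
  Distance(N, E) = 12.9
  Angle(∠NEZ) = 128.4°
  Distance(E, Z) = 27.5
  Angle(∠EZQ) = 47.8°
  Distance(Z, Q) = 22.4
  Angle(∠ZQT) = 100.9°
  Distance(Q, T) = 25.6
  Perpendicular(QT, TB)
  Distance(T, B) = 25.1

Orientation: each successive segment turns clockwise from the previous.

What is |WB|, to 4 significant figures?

35.17

W is at the origin; WN runs at -23.9° with length 10.9, so N = (9.965, -4.416). WN ⟂ NE, so NE runs at -113.9°; with |NE| = 12.9, E = (4.739, -16.21). ∠NEZ = 128.4° gives EZ at -165.5° from the x-axis; with |EZ| = 27.5, Z = (-21.89, -23.10). ∠EZQ = 47.8° gives ZQ at 62.30° from the x-axis; with |ZQ| = 22.4, Q = (-11.47, -3.263). ∠ZQT = 100.9° gives QT at -16.80° from the x-axis; with |QT| = 25.6, T = (13.03, -10.66). QT is perpendicular to TB, so TB runs at -106.8°; with |TB| = 25.1, B = (5.780, -34.69). Then |WB| = |B − W| = 35.17.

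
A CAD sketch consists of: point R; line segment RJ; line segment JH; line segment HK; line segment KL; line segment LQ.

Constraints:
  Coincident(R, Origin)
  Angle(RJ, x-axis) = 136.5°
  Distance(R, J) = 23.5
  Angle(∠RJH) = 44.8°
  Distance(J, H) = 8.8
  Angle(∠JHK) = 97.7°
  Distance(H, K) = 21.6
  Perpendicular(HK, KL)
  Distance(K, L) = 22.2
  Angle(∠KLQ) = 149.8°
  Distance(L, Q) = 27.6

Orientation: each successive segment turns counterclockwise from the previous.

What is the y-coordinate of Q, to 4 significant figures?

52.38

R is at the origin; RJ runs at 136.5° with length 23.5, so J = (-17.05, 16.18). ∠RJH = 44.8° gives JH at -88.30° from the x-axis; with |JH| = 8.8, H = (-16.79, 7.380). ∠JHK = 97.7° gives HK at -6.000° from the x-axis; with |HK| = 21.6, K = (4.696, 5.122). HK is perpendicular to KL, so KL runs at 84.00°; with |KL| = 22.2, L = (7.017, 27.20). ∠KLQ = 149.8° gives LQ at 114.2° from the x-axis; with |LQ| = 27.6, Q = (-4.297, 52.38). So Q.y = 52.38.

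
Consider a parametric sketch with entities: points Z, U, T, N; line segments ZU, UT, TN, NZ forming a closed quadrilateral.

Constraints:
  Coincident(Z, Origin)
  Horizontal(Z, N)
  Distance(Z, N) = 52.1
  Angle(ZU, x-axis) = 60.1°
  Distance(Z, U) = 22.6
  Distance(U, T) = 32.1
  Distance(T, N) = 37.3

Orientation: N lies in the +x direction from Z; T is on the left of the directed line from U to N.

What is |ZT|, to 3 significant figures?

52.7

Z is at the origin; ZN is horizontal with |ZN| = 52.1 and N in +x, so N = (52.1, 0). ZU runs at 60.1° with |ZU| = 22.6, so U = (11.3, 19.6). T is determined by |UT| = 32.1 and |TN| = 37.3 together: it lies at the intersection of circle(U, 32.1) and circle(N, 37.3). With |UN| = 45.3, the foot of the radical line on UN is 18.7 from U and the perpendicular offset is √(32.1² − 18.7²) = 26.1. Taking the left-of-UN solution: T = (39.4, 35.1).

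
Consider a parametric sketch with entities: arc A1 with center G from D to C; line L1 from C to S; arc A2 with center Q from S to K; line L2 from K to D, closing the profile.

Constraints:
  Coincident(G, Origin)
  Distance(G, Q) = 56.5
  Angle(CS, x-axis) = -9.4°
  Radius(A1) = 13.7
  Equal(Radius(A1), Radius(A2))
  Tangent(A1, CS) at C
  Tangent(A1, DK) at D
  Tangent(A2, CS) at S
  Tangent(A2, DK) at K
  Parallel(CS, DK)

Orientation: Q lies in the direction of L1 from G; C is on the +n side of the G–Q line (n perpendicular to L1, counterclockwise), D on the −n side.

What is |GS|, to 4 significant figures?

58.14

The slot axis is L1's direction at -9.4°, so u = (cos -9.4°, sin -9.4°) = (0.9866, -0.1633) and n = (−sin -9.4°, cos -9.4°) = (0.1633, 0.9866). G is at the origin and Q lies 56.5 along u from G, so Q = 56.5·u = (55.74, -9.228). Tangency of A1 to both parallel lines with radius 13.7 puts C and D at G ± 13.7·n: C = (2.238, 13.52), D = (-2.238, -13.52). Equal radii place S and K the same way about Q: S = Q + 13.7·n = (57.98, 4.288), K = Q − 13.7·n = (53.50, -22.74). Then |GS| = |S − G| = 58.14.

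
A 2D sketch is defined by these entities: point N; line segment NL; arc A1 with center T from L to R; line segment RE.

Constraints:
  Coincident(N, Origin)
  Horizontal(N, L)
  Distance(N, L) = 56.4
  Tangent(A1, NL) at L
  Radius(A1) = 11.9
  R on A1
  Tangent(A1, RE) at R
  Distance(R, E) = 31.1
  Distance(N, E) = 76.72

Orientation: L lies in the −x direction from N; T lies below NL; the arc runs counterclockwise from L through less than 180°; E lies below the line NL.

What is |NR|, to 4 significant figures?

69.54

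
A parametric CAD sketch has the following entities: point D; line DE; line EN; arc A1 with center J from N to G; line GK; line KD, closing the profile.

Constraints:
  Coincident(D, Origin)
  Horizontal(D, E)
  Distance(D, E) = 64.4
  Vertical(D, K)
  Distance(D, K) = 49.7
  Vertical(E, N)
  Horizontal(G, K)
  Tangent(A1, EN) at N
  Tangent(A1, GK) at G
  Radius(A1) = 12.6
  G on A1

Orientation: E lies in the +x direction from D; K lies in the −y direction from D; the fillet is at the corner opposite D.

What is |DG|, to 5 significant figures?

71.787

D is at the origin; DE is horizontal with |DE| = 64.4 and E on the +x side, so E = (64.400, 0.0000). D and K share the same x with |DK| = 49.7 and K on the −y side, so K = (0.0000, -49.700). The virtual corner opposite D is at (64.400, -49.700). A1 meets EN tangentially, so JN is at right angles to EN and tangency of A1 to GK means the radius JG is perpendicular to GK, with radius 12.6, so the center J sits 12.6 in from both sides at J = (51.800, -37.100). That places the tangent points at N = (64.400, -37.100) on EN and G = (51.800, -49.700) on GK. Then |DG| = |G − D| = 71.787.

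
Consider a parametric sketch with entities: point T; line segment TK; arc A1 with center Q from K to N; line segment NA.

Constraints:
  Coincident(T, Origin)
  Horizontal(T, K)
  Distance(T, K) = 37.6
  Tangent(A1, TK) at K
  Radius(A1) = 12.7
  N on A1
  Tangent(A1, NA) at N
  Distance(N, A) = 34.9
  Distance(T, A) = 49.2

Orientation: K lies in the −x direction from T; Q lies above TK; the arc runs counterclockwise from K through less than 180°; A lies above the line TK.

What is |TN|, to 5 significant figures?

27.245

T is at the origin; T and K share the same y with |TK| = 37.6 and K on the −x side, so K = (-37.600, 0.0000). A1 meets TK tangentially, so QK is at right angles to TK, so Q = K + (0, 12.7) = (-37.600, 12.700). Since QN ⟂ NA (tangency), |QA| = √(12.7² + 34.9²) = 37.139 regardless of where N sits on A1. So A lies on both circle(T, 49.2) and circle(Q, 37.139); the above-TK intersection is A = (-19.541, 45.153). N is the foot of the tangent from A: N = (-25.060, 10.692).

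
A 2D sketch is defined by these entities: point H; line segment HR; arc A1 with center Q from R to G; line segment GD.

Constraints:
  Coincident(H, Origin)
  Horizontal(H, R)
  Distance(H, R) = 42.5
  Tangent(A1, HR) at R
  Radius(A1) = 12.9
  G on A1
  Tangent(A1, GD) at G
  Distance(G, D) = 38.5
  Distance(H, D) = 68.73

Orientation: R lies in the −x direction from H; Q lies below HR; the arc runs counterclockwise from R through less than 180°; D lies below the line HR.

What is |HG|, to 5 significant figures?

57.314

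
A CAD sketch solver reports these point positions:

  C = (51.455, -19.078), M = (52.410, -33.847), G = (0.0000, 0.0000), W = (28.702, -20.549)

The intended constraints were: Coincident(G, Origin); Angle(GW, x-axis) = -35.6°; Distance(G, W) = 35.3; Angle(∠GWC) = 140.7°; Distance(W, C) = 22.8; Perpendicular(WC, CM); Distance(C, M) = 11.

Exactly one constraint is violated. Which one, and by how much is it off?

Distance(C, M) = 11 — off by 3.80.

G = (0.00, 0.00) ✓; GW at -35.60° ✓; |GW| = 35.30 ✓; ∠GWC = 140.7° ✓; |WC| = 22.80 ✓; ∠(WC, CM) = 90.00° ✓; |CM| = 14.80 ✗.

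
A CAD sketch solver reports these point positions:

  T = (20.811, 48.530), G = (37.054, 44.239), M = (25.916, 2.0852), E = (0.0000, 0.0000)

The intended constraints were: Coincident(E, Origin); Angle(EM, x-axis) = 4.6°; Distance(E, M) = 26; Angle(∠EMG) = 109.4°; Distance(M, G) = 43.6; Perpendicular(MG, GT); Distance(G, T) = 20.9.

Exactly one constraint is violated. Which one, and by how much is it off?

Distance(G, T) = 20.9 — off by 4.10.

E = (0.00, 0.00) ✓; EM at 4.600° ✓; |EM| = 26.00 ✓; ∠EMG = 109.4° ✓; |MG| = 43.60 ✓; ∠(MG, GT) = 90.00° ✓; |GT| = 16.80 ✗.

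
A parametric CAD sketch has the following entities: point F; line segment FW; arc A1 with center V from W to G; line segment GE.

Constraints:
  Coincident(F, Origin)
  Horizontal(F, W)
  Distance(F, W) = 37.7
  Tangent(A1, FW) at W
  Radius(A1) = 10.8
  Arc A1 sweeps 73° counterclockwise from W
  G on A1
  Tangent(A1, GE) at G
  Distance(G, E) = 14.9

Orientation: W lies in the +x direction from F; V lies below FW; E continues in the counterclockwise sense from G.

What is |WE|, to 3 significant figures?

26.4

On A1, W sits at bearing 90° from V; a 73° counterclockwise sweep puts G at bearing 163°, so G = V + 10.8·(cos 163°, sin 163°) = (27.4, -7.64). Tangency of A1 to GE means the radius VG is perpendicular to GE, so GE runs along (−sin 163°, cos 163°); with |GE| = 14.9, E = (23.0, -21.9). Then |WE| = |E − W| = 26.4.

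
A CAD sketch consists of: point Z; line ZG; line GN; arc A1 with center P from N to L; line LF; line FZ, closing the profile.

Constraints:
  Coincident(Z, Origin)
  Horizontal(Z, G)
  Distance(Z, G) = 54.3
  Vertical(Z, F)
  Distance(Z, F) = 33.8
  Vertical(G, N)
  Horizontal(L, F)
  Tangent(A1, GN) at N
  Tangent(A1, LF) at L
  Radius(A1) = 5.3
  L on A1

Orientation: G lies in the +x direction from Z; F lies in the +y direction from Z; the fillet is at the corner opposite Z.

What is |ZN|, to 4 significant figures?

61.32

The virtual corner opposite Z is at (54.30, 33.80). Tangency of A1 to GN means the radius PN is perpendicular to GN and A1 meets LF tangentially, so PL is at right angles to LF, with radius 5.3, so the center P sits 5.3 in from both sides at P = (49.00, 28.50). That places the tangent points at N = (54.30, 28.50) on GN and L = (49.00, 33.80) on LF. Then |ZN| = |N − Z| = 61.32.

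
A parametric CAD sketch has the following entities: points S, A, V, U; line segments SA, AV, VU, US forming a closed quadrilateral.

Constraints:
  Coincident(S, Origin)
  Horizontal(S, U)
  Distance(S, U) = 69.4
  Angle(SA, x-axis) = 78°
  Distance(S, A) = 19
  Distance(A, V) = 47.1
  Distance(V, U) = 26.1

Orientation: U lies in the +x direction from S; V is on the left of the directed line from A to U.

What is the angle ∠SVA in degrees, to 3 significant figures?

20.0°

Checks: |AV| = 47.10 ✓; |VU| = 26.10 ✓.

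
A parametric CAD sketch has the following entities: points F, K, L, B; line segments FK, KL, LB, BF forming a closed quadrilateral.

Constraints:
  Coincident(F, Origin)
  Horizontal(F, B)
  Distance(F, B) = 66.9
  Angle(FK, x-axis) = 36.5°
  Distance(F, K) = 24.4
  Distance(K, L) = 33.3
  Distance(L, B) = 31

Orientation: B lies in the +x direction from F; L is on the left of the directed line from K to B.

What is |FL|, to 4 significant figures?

57.18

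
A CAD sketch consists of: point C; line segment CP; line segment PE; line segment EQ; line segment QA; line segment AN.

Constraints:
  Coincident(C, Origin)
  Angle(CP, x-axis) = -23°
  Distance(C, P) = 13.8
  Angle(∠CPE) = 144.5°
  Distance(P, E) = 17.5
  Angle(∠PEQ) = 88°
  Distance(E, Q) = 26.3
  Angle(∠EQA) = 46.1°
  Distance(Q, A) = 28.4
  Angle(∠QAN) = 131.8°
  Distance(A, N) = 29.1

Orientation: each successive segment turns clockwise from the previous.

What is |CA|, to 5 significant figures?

8.3285

∠PEQ = 88.0° gives EQ at -150.50° from the x-axis; with |EQ| = 26.3, Q = (-1.0437, -33.264). ∠EQA = 46.1° gives QA at 75.600° from the x-axis; with |QA| = 28.4, A = (6.0191, -5.7563). Then |CA| = |A − C| = 8.3285.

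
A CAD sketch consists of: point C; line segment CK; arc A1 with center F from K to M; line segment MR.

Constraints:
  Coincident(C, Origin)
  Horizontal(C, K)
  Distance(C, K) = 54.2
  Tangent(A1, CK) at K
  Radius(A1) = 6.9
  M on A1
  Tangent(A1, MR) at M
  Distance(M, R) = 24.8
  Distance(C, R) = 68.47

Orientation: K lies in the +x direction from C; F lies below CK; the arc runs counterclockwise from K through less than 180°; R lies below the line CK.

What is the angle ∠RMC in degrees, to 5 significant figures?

132.11°

Checks: |FK| = 6.900 ✓; |FM| = 6.900 ✓; ∠(FM, MR) = 90.00° ✓; |MR| = 24.80 ✓; |CR| = 68.47 ✓.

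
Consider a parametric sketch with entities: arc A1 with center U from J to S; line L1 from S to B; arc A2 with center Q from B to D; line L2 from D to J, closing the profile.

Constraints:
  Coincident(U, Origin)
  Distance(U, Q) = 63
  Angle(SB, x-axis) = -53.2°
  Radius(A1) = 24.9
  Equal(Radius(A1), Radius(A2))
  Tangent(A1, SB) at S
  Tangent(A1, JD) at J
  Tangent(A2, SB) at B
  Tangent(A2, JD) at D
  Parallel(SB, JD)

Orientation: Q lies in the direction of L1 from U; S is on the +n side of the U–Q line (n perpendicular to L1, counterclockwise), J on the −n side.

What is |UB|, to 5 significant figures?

67.742

Tangency of A1 to both parallel lines with radius 24.9 puts S and J at U ± 24.9·n: S = (19.938, 14.916), J = (-19.938, -14.916). Equal radii place B and D the same way about Q: B = Q + 24.9·n = (57.677, -35.530), D = Q − 24.9·n = (17.800, -65.362). Then |UB| = |B − U| = 67.742.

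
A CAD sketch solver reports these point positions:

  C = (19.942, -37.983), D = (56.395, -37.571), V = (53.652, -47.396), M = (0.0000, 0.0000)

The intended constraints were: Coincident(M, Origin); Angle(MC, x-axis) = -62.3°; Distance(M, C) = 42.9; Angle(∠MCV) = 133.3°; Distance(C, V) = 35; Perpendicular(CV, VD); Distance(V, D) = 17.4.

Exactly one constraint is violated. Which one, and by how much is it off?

Distance(V, D) = 17.4 — off by 7.20.

M = (0.00, 0.00) ✓; MC at -62.30° ✓; |MC| = 42.90 ✓; ∠MCV = 133.3° ✓; |CV| = 35.00 ✓; ∠(CV, VD) = 90.00° ✓; |VD| = 10.20 ✗.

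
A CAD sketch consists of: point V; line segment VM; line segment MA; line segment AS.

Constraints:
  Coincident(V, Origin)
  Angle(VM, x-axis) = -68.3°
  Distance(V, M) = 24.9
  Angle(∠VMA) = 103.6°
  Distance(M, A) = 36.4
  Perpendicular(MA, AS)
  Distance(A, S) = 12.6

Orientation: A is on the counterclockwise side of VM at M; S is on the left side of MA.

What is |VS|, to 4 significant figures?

43.82

V is at the origin; VM runs at -68.3° with length 24.9, so M = 24.9·(cos -68.3°, sin -68.3°) = (9.207, -23.14). ∠VMA = 103.6°, so MA runs at -68.3° + (180° − 103.6°) = 8.100° from the x-axis; with |MA| = 36.4, A = M + 36.4·(cos 8.100°, sin 8.100°) = (45.24, -18.01). MA ⟂ AS; with |AS| = 12.6 on the left of MA, S = A + 12.6·(-0.1409, 0.9900) = (43.47, -5.532). Then |VS| = |S − V| = 43.82.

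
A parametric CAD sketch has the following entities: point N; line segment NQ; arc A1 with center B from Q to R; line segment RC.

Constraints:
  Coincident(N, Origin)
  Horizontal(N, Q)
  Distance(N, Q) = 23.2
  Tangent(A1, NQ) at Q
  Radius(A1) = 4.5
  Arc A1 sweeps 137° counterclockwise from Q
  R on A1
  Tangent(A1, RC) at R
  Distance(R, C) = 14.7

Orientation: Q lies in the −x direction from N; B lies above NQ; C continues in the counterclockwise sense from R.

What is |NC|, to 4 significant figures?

35.65

N is at the origin; N and Q share the same y with |NQ| = 23.2 and Q on the −x side, so Q = (-23.20, 0.000). Tangency of A1 to NQ means the radius BQ is perpendicular to NQ, so B = Q + (0, 4.5) = (-23.20, 4.500). On A1, Q sits at bearing -90° from B; a 137° counterclockwise sweep puts R at bearing 47°, so R = B + 4.5·(cos 47°, sin 47°) = (-20.13, 7.791). The tangent condition forces BR to be normal to RC, so RC runs along (−sin 47°, cos 47°); with |RC| = 14.7, C = (-30.88, 17.82). Then |NC| = |C − N| = 35.65.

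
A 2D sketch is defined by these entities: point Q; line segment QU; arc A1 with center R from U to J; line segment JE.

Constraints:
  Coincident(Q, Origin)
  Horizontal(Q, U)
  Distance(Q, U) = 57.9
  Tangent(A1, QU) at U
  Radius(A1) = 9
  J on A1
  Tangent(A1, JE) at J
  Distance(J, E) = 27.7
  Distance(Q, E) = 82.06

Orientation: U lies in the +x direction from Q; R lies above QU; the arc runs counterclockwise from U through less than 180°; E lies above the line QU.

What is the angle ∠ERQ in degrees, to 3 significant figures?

136°

Checks: |RJ| = 9.000 ✓; ∠(RJ, JE) = 90.00° ✓; |JE| = 27.70 ✓; |QE| = 82.06 ✓.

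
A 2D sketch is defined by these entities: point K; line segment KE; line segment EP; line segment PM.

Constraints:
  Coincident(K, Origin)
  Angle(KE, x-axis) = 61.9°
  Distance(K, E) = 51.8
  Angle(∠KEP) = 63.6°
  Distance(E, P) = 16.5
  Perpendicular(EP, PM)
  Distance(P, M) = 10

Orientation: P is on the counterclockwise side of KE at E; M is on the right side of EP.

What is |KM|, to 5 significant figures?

56.775

K is at the origin; KE runs at 61.9° with length 51.8, so E = 51.8·(cos 61.9°, sin 61.9°) = (24.398, 45.694). ∠KEP = 63.6°, so EP runs at 61.9° + (180° − 63.6°) = 178.30° from the x-axis; with |EP| = 16.5, P = E + 16.5·(cos 178.30°, sin 178.30°) = (7.9057, 46.184). The perpendicularity gives PM at right angles to EP; with |PM| = 10.0 on the right of EP, M = P + 10.0·(0.029666, 0.99956) = (8.2023, 56.179). Then |KM| = |M − K| = 56.775.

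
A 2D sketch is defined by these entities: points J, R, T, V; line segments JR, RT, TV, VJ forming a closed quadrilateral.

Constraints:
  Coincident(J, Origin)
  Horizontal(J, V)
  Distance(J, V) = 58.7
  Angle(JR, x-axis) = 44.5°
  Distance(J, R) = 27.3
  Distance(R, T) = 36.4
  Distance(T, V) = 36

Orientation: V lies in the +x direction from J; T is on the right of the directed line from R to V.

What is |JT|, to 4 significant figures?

31.42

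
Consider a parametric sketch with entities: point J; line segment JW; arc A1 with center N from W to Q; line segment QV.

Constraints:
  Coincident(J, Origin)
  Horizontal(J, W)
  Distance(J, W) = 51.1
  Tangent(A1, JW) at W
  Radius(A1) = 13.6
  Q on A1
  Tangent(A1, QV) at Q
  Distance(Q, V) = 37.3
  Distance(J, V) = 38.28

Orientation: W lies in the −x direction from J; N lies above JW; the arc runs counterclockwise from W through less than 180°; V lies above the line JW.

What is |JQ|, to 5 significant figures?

40.804

Checks: |NQ| = 13.60 ✓; ∠(NQ, QV) = 90.00° ✓; |QV| = 37.30 ✓; |JV| = 38.28 ✓.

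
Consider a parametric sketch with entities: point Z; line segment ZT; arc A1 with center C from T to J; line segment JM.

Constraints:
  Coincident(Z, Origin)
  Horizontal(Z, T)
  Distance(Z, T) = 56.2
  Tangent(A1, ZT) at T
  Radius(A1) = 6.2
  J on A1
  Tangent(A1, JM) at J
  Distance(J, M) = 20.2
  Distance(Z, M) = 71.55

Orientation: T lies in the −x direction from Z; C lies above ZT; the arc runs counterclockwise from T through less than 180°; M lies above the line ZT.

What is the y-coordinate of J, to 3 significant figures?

10.9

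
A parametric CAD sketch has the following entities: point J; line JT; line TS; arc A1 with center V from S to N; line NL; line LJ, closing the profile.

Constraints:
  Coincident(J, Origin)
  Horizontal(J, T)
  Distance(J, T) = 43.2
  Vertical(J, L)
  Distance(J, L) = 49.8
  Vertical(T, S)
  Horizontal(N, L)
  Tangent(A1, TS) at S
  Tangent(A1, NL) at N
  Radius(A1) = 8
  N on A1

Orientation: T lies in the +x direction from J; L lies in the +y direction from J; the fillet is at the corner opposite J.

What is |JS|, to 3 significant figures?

60.1

J is at the origin; JT is horizontal with |JT| = 43.2 and T on the +x side, so T = (43.2, 0.00). J and L share the same x with |JL| = 49.8 and L on the +y side, so L = (0.00, 49.8). The virtual corner opposite J is at (43.2, 49.8). Since A1 is tangent to TS there, VS ⟂ TS and tangency of A1 to NL means the radius VN is perpendicular to NL, with radius 8.0, so the center V sits 8.0 in from both sides at V = (35.2, 41.8). That places the tangent points at S = (43.2, 41.8) on TS and N = (35.2, 49.8) on NL. Then |JS| = |S − J| = 60.1.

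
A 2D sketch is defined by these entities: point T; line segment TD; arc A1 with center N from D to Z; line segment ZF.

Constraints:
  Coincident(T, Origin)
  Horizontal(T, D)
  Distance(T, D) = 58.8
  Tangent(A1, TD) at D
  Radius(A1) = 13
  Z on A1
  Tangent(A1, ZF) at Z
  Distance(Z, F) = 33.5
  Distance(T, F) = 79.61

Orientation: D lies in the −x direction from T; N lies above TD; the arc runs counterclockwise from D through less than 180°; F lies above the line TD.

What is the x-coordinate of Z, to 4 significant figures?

-47.31

Checks: |NZ| = 13.00 ✓; ∠(NZ, ZF) = 90.00° ✓; |ZF| = 33.50 ✓; |TF| = 79.61 ✓.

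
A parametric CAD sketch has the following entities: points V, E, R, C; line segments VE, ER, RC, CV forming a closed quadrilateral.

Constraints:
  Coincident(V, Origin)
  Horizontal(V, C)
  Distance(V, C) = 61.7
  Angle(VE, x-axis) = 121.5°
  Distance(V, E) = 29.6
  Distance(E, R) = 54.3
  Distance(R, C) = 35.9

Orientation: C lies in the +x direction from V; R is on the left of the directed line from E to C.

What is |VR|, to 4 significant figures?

47.62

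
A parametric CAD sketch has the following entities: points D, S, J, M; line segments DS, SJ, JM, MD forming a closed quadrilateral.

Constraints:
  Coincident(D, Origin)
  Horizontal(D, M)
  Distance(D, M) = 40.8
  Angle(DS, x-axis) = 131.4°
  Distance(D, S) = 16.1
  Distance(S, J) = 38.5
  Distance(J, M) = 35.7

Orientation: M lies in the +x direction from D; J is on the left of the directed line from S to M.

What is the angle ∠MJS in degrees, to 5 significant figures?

90.749°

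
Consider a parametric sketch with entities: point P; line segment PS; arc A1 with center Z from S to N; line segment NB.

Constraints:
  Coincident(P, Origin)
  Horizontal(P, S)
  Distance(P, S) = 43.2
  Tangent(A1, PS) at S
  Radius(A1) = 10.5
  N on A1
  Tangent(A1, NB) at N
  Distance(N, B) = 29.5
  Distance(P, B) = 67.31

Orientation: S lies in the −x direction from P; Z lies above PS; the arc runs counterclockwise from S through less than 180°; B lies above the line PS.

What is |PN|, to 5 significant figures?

39.219

P is at the origin; P and S share the same y with |PS| = 43.2 and S on the −x side, so S = (-43.200, 0.0000). A1 meets PS tangentially, so ZS is at right angles to PS, so Z = S + (0, 10.5) = (-43.200, 10.500). Since ZN ⟂ NB (tangency), |ZB| = √(10.5² + 29.5²) = 31.313 regardless of where N sits on A1. So B lies on both circle(P, 67.31) and circle(Z, 31.313); the above-PS intersection is B = (-54.297, 39.781). N is the foot of the tangent from B: N = (-35.198, 17.298).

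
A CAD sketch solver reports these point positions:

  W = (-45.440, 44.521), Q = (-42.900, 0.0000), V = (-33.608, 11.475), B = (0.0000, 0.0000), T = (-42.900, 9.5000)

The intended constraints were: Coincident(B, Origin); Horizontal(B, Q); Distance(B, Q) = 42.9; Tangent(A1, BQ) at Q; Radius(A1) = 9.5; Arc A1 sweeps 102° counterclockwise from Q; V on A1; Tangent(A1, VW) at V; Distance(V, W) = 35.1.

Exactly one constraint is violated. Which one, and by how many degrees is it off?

Tangent(A1, VW) at V — off by 7.70°.

B = (0.00, 0.00) ✓; B.y = 0.00, Q.y = 0.00 ✓; |BQ| = 42.90 ✓; ∠(TQ, QB) = 90.00° ✓; |TQ| = 9.500 ✓; bearing(T→V) − bearing(T→Q) = 102.0° ✓; |TV| = 9.500 ✓; ∠(TV, VW) = 82.30° ✗; |VW| = 35.10 ✓.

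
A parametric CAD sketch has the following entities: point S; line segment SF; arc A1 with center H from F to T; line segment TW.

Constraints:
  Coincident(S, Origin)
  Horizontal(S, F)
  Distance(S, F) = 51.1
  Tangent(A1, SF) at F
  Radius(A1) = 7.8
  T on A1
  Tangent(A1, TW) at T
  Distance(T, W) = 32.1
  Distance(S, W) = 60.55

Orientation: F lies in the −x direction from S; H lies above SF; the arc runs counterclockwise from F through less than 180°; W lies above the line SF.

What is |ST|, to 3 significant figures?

44.1

Checks: ∠(HF, FS) = 90.00° ✓; |HT| = 7.800 ✓; ∠(HT, TW) = 90.00° ✓; |TW| = 32.10 ✓; |SW| = 60.55 ✓.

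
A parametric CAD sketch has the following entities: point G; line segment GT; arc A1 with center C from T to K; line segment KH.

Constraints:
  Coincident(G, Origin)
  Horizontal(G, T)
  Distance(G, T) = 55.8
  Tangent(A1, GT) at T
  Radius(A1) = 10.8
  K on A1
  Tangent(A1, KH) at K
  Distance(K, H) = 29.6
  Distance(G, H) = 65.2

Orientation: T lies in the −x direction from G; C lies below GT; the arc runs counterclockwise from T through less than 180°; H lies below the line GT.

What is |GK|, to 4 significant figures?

67.11

Checks: G.y = 0.00, T.y = 0.00 ✓; |CK| = 10.80 ✓; ∠(CK, KH) = 90.00° ✓; |KH| = 29.60 ✓; |GH| = 65.20 ✓.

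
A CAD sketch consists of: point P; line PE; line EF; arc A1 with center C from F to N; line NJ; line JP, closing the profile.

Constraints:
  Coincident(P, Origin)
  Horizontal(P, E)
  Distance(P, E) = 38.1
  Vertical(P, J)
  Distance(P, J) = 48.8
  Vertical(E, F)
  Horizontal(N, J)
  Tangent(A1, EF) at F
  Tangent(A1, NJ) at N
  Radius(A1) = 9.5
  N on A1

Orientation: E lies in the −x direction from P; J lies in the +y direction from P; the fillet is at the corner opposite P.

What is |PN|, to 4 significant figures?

56.56

P is at the origin; P and E share the same y with |PE| = 38.1 and E on the −x side, so E = (-38.10, 0.000). P and J share the same x with |PJ| = 48.8 and J on the +y side, so J = (0.000, 48.80). The virtual corner opposite P is at (-38.10, 48.80). Since A1 is tangent to EF there, CF ⟂ EF and since A1 is tangent to NJ there, CN ⟂ NJ, with radius 9.5, so the center C sits 9.5 in from both sides at C = (-28.60, 39.30). That places the tangent points at F = (-38.10, 39.30) on EF and N = (-28.60, 48.80) on NJ. Then |PN| = |N − P| = 56.56.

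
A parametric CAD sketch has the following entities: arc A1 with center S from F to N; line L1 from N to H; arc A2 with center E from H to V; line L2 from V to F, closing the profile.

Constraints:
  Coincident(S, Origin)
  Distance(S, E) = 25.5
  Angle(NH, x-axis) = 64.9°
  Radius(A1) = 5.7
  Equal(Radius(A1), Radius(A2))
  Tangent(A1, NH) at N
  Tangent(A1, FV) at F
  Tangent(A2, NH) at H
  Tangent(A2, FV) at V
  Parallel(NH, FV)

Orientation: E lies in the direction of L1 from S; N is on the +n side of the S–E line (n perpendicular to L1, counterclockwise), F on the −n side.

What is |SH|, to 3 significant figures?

26.1

The slot axis is L1's direction at 64.9°, so u = (cos 64.9°, sin 64.9°) = (0.424, 0.906) and n = (−sin 64.9°, cos 64.9°) = (-0.906, 0.424). S is at the origin and E lies 25.5 along u from S, so E = 25.5·u = (10.8, 23.1). Tangency of A1 to both parallel lines with radius 5.7 puts N and F at S ± 5.7·n: N = (-5.16, 2.42), F = (5.16, -2.42). Equal radii place H and V the same way about E: H = E + 5.7·n = (5.66, 25.5), V = E − 5.7·n = (16.0, 20.7). Then |SH| = |H − S| = 26.1.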